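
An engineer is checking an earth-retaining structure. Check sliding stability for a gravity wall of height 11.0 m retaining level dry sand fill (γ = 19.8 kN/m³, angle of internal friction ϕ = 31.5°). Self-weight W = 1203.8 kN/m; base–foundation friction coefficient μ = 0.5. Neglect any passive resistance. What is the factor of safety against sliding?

1.60

K_a = tan²(45° − 31.5°/2) = 0.3136.
P_a = ½K_aγH² = 0.5×0.3136×19.8×11.0² = 375.7 kN/m, acting at H/3 = 3.667 m above the base.
FS_sliding = μW / P_a = 0.5×1203.8 / 375.7 = 1.602.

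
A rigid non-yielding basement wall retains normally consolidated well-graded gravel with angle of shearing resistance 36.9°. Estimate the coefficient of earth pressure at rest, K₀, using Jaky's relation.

K₀ = 1 − sin φ' = 1 − sin 36.9° = 0.3996.

0.400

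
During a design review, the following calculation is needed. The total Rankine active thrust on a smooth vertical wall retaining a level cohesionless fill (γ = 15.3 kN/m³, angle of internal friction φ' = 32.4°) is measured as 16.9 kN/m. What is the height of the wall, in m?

2.70 m

K_a = 0.3022. P_a = ½ K_a γ H² ⇒ H = √(2P_a/(K_a γ)).
H = √(2×16.9/(0.3022×15.3)) = 2.704 m.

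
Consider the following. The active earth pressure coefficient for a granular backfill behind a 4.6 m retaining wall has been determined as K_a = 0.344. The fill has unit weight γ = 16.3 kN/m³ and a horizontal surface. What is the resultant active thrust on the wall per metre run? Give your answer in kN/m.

P = ½ K_a γ H² = 0.5 × 0.344 × 16.3 × 4.6² = 59.32 kN/m.

59.3 kN/m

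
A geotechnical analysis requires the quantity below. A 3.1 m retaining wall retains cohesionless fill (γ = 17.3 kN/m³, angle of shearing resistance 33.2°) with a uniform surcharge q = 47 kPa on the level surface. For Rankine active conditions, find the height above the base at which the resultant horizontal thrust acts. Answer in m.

1.36 m

K_a = 0.2924.
Triangular part P₁ = ½K_aγH² = 24.30 at H/3 = 1.033 m; rectangular part P₂ = K_a q H = 42.60 at H/2 = 1.550 m.
ȳ = (P₁·1.033 + P₂·1.550)/(P₁+P₂) = 1.362 m.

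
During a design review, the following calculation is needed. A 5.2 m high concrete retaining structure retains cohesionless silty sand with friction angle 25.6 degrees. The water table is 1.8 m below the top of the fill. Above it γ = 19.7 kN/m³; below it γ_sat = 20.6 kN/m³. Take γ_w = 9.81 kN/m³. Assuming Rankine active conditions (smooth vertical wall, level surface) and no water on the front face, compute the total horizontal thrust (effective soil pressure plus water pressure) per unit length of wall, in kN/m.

K_a = tan²(45° − φ/2) = 0.3966.
γ' = 20.6 − 9.81 = 10.79 kN/m³. Depth below WT = 3.4 m.
σ'_h at WT = K_a γ d_w = 14.06 kPa; at base = 14.06 + K_a γ' × 3.4 = 28.61 kPa.
P₁ (0–1.8 m) = ½×14.06×1.8 = 12.66. P₂ (1.8–5.2 m) = ½(14.06+28.61)×3.4 = 72.54.
P_w = ½ γ_w h₂² = 0.5×9.81×3.4² = 56.70. Total = 12.66+72.54+56.70 = 141.9 kN/m.

142 kN/m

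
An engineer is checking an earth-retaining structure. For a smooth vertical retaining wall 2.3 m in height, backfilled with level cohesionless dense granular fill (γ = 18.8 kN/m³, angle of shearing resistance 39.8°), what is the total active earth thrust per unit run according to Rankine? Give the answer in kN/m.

10.9 kN/m

K_a = tan²(45° − φ/2) = 0.2194.
P_a = ½ K_a γ H² = 0.5 × 0.2194 × 18.8 × 2.3² = 10.91 kN/m.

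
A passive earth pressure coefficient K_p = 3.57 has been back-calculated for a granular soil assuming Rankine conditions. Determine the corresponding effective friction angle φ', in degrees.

K_p = (1+sin φ)/(1−sin φ) ⇒ sin φ = (K_p − 1)/(K_p + 1) = 0.5624.
φ = arcsin(0.5624) = 34.22°.

34.2°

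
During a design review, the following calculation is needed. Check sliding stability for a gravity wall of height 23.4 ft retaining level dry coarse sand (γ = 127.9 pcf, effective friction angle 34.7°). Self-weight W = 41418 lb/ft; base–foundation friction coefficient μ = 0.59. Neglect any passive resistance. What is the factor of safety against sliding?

K_a = tan²(45° − 34.7°/2) = 0.2745.
P_a = ½K_aγH² = 0.5×0.2745×127.9×23.4² = 9611 lb/ft, acting at H/3 = 7.800 ft above the base.
FS_sliding = μW / P_a = 0.59×41418 / 9611 = 2.543.

2.54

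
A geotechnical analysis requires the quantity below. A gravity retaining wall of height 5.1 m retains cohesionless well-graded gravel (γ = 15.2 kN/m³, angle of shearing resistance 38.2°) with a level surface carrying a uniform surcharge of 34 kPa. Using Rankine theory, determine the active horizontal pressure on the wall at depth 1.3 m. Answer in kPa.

K_a = (1 − sin φ)/(1 + sin φ) = 0.2358.
σ_v = γz + q = 15.2 × 1.3 + 34 = 53.76 kPa.
σ_h = K_a σ_v = 0.2358 × 53.76 = 12.68 kPa.

12.7 kPa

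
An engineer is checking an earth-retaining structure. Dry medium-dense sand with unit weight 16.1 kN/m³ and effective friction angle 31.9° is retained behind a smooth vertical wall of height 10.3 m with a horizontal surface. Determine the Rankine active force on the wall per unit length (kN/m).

K_a = tan²(45° − φ/2) = 0.3085.
P_a = ½ K_a γ H² = 0.5 × 0.3085 × 16.1 × 10.3² = 263.5 kN/m.

263 kN/m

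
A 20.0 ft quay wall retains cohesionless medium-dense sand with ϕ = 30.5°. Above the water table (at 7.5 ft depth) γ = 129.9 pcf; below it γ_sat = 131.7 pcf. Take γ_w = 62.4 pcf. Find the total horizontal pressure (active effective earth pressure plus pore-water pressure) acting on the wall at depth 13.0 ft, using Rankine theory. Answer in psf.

786 psf

K_a = (1 − sin φ)/(1 + sin φ) = 0.3267.
γ' = 131.7 − 62.4 = 69.30 pcf.
Effective vertical stress at 13.0 ft: σ'_v = 129.9×7.5 + 69.30×5.50 = 1355 psf.
σ'_h = K_a σ'_v = 0.3267 × 1355 = 442.8 psf; u = γ_w × 5.50 = 343.2 psf.
Total σ_h = 442.8 + 343.2 = 786.0 psf.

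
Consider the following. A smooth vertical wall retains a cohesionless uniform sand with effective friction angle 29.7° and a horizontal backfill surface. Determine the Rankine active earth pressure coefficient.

K_a = (1 − sin φ)/(1 + sin φ) = (1 − sin 29.7°)/(1 + sin 29.7°) = 0.3374.

0.337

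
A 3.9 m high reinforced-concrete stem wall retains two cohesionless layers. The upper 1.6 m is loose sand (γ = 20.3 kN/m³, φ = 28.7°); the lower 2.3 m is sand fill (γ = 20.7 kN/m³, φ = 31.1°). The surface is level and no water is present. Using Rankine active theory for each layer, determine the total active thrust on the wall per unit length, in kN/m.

50.4 kN/m

K_a1 = tan²(45°−28.7°/2) = 0.3511; K_a2 = tan²(45°−31.1°/2) = 0.3188.
Layer 1: σ at base = K_a1 γ₁ h₁ = 11.41 kPa; P₁ = ½×11.41×1.6 = 9.124.
Layer 2: σ_v at top = γ₁h₁ = 32.48; σ_h top = K_a2×32.48 = 10.35; σ_h base = K_a2×(32.48+20.7×2.3) = 25.53.
P₂ = ½(10.35+25.53)×2.3 = 41.27. Total P_a = 9.124+41.27 = 50.39 kN/m.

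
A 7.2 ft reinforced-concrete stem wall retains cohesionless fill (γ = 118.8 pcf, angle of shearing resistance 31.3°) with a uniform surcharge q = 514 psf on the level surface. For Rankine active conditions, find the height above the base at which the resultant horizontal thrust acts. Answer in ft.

3.05 ft

K_a = 0.3162.
Triangular part P₁ = ½K_aγH² = 973.7 at H/3 = 2.400 ft; rectangular part P₂ = K_a q H = 1170 at H/2 = 3.600 ft.
ȳ = (P₁·2.400 + P₂·3.600)/(P₁+P₂) = 3.055 ft.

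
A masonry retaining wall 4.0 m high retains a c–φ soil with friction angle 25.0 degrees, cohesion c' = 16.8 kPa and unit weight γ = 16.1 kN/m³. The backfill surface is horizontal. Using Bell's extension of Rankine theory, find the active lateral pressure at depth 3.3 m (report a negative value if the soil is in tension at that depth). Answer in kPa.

K_a = (1 − sin φ)/(1 + sin φ) = 0.4059.
σ_a = K_a γ z − 2c√K_a = 0.4059×16.1×3.3 − 2×16.8×0.6371 = 0.1577 kPa.

0.158 kPa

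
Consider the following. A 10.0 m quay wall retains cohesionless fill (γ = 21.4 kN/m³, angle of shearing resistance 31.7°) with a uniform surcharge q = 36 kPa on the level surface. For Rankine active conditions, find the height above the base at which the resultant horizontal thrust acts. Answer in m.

K_a = 0.3111.
Triangular part P₁ = ½K_aγH² = 332.8 at H/3 = 3.333 m; rectangular part P₂ = K_a q H = 112.0 at H/2 = 5.000 m.
ȳ = (P₁·3.333 + P₂·5.000)/(P₁+P₂) = 3.753 m.

3.75 m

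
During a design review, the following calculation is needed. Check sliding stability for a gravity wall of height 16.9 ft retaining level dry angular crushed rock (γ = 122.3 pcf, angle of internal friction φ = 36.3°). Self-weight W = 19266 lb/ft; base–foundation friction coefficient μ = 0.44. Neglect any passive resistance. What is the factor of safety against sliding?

K_a = tan²(45° − 36.3°/2) = 0.2563.
P_a = ½K_aγH² = 0.5×0.2563×122.3×16.9² = 4476 lb/ft, acting at H/3 = 5.633 ft above the base.
FS_sliding = μW / P_a = 0.44×19266 / 4476 = 1.894.

1.89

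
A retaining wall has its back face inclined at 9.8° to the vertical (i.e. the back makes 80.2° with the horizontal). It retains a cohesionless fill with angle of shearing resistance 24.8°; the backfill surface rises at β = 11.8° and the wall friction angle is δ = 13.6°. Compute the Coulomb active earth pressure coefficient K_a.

K_a = sin²(α+φ) / [sin²α · sin(α−δ) · (1 + √{sin(φ+δ)sin(φ−β) / (sin(α−δ)sin(α+β))})²].
With α = 80.2°, φ = 24.8°, δ = 13.6°, β = 11.8°: K_a = 0.5416.

0.542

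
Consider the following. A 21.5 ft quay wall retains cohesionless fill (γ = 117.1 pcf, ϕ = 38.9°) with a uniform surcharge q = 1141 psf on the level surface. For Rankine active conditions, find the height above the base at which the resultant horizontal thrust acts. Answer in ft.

K_a = 0.2285.
Triangular part P₁ = ½K_aγH² = 6185 at H/3 = 7.167 ft; rectangular part P₂ = K_a q H = 5606 at H/2 = 10.75 ft.
ȳ = (P₁·7.167 + P₂·10.75)/(P₁+P₂) = 8.870 ft.

8.87 ft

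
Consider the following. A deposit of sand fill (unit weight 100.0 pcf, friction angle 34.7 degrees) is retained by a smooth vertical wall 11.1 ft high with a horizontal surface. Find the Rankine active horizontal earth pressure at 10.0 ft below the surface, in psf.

274 psf

K_a = (1 − sin φ)/(1 + sin φ) = 0.2745.
σ_h = K_a γ z = 0.2745 × 100.0 × 10.0 = 274.5 psf.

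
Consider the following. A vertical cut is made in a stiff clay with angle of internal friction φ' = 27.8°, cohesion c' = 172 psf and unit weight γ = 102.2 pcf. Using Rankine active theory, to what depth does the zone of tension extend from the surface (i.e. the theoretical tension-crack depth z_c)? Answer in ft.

5.58 ft

K_a = tan²(45° − 27.8°/2) = 0.3639; √K_a = 0.6032.
The active pressure is zero where K_a γ z = 2c√K_a, so z_c = 2c/(γ√K_a) = 2×172/(102.2×0.6032) = 5.580 ft.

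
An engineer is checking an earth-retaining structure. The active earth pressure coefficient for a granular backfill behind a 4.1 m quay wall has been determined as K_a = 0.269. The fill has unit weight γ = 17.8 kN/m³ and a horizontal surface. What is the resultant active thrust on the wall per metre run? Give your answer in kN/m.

P = ½ K_a γ H² = 0.5 × 0.269 × 17.8 × 4.1² = 40.24 kN/m.

40.2 kN/m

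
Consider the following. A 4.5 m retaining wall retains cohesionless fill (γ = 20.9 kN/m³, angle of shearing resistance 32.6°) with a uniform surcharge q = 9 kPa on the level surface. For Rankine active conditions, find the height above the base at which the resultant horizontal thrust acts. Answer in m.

K_a = 0.2997.
Triangular part P₁ = ½K_aγH² = 63.43 at H/3 = 1.500 m; rectangular part P₂ = K_a q H = 12.14 at H/2 = 2.250 m.
ȳ = (P₁·1.500 + P₂·2.250)/(P₁+P₂) = 1.620 m.

1.62 m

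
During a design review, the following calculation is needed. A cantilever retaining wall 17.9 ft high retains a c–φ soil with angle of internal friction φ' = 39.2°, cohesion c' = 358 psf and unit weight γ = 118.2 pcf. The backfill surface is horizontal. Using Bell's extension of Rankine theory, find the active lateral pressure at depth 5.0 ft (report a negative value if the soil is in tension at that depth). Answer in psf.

-207 psf

K_a = (1 − sin φ)/(1 + sin φ) = 0.2255.
σ_a = K_a γ z − 2c√K_a = 0.2255×118.2×5.0 − 2×358×0.4748 = -206.7 psf.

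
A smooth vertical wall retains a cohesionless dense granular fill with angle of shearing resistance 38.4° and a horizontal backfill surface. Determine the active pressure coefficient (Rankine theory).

0.234

K_a = tan²(45° − φ/2) = tan²(25.80°) = 0.2337.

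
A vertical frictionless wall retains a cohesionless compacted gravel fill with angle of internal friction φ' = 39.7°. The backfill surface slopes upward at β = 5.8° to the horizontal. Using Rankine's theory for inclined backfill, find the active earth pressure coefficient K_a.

K_a = cos β · (cos β − √(cos²β − cos²φ)) / (cos β + √(cos²β − cos²φ)).
cos β = 0.9949, cos φ = 0.7694, √(cos²β − cos²φ) = 0.6307.
K_a = 0.9949 × (0.9949 − 0.6307)/(0.9949 + 0.6307) = 0.2229.

0.223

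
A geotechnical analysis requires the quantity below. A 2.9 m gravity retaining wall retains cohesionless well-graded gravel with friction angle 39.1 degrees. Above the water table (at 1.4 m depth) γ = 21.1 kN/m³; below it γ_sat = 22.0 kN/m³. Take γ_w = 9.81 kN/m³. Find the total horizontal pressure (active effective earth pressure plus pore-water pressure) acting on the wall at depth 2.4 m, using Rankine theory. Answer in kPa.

K_a = (1 − sin φ)/(1 + sin φ) = 0.2265.
γ' = 22.0 − 9.81 = 12.19 kN/m³.
Effective vertical stress at 2.4 m: σ'_v = 21.1×1.4 + 12.19×1.00 = 41.73 kPa.
σ'_h = K_a σ'_v = 0.2265 × 41.73 = 9.451 kPa; u = γ_w × 1.00 = 9.810 kPa.
Total σ_h = 9.451 + 9.810 = 19.26 kPa.

19.3 kPa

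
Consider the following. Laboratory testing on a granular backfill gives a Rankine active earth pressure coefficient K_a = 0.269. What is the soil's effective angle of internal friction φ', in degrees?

35.2°

K_a = tan²(45° − φ/2) ⇒ 45° − φ/2 = arctan(√0.269) = 27.41°.
φ = 2(45° − 27.41°) = 35.17°.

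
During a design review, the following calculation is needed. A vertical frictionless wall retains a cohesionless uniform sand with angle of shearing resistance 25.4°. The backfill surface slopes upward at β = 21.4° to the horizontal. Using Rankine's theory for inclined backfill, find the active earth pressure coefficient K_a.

0.568

K_a = cos β · (cos β − √(cos²β − cos²φ)) / (cos β + √(cos²β − cos²φ)).
cos β = 0.9311, cos φ = 0.9033, √(cos²β − cos²φ) = 0.2255.
K_a = 0.9311 × (0.9311 − 0.2255)/(0.9311 + 0.2255) = 0.5680.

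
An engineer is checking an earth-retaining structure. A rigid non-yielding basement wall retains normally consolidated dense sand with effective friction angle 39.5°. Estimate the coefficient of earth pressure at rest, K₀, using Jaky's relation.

K₀ = 1 − sin φ' = 1 − sin 39.5° = 0.3639.

0.364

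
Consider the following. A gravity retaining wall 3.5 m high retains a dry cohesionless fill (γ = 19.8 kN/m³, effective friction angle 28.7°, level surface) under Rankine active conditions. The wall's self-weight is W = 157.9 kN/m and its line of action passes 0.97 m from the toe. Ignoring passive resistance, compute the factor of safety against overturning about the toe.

K_a = tan²(45° − 28.7°/2) = 0.3511.
P_a = ½K_aγH² = 0.5×0.3511×19.8×3.5² = 42.59 kN/m, acting at H/3 = 1.167 m above the base.
Overturning moment M_o = P_a × H/3 = 42.59 × 1.167 = 49.68.
Resisting moment M_r = W × 0.97 = 157.9 × 0.97 = 153.2.
FS_overturning = M_r/M_o = 153.2/49.68 = 3.083.

3.08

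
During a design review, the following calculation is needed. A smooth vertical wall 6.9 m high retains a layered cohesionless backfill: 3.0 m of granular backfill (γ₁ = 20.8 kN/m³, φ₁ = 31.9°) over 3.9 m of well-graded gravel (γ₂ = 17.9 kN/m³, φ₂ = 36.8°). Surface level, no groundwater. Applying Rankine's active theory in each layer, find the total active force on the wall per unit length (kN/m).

K_a1 = tan²(45°−31.9°/2) = 0.3085; K_a2 = tan²(45°−36.8°/2) = 0.2508.
Layer 1: σ at base = K_a1 γ₁ h₁ = 19.25 kPa; P₁ = ½×19.25×3.0 = 28.88.
Layer 2: σ_v at top = γ₁h₁ = 62.40; σ_h top = K_a2×62.40 = 15.65; σ_h base = K_a2×(62.40+17.9×3.9) = 33.15.
P₂ = ½(15.65+33.15)×3.9 = 95.16. Total P_a = 28.88+95.16 = 124.0 kN/m.

124 kN/m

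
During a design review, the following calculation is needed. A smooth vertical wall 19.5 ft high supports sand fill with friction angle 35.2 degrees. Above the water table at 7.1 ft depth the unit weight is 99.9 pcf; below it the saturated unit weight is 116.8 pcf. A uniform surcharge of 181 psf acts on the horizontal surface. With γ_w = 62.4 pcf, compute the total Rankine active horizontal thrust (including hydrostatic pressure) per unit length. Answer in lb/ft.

9910 lb/ft

K_a = tan²(45° − φ/2) = 0.2687.
γ' = 116.8 − 62.4 = 54.40 pcf. h₂ = H − d_w = 12.4 ft.
σ'_h: at surface K_a·q = 48.63; at WT K_a(q+γd_w) = 239.2; at base K_a(q+γd_w+γ'h₂) = 420.5 psf.
P₁ = ½(48.63+239.2)×7.1 = 1022; P₂ = ½(239.2+420.5)×12.4 = 4090; P_w = ½γ_w h₂² = 4797.
Total = 1022+4090+4797 = 9909 lb/ft.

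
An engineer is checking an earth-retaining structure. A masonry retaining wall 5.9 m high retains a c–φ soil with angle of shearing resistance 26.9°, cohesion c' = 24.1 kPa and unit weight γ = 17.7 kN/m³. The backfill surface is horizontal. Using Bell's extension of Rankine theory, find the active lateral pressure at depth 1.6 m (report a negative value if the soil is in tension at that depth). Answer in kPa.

-18.9 kPa

K_a = (1 − sin φ)/(1 + sin φ) = 0.3770.
σ_a = K_a γ z − 2c√K_a = 0.3770×17.7×1.6 − 2×24.1×0.6140 = -18.92 kPa.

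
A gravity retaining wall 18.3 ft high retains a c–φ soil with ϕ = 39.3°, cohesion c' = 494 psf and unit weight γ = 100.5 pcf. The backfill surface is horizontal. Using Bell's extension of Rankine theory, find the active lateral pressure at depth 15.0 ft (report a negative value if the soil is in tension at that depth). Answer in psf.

K_a = (1 − sin φ)/(1 + sin φ) = 0.2245.
σ_a = K_a γ z − 2c√K_a = 0.2245×100.5×15.0 − 2×494×0.4738 = -129.7 psf.

-130 psf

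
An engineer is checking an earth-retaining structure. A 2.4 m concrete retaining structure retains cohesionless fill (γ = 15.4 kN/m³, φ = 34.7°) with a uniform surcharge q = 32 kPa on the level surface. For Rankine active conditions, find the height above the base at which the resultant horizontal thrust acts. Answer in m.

K_a = 0.2745.
Triangular part P₁ = ½K_aγH² = 12.17 at H/3 = 0.8000 m; rectangular part P₂ = K_a q H = 21.08 at H/2 = 1.200 m.
ȳ = (P₁·0.8000 + P₂·1.200)/(P₁+P₂) = 1.054 m.

1.05 m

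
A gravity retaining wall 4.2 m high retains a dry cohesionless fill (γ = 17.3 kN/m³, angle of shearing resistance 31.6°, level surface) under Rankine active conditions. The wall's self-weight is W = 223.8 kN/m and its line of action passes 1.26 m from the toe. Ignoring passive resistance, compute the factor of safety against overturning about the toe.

K_a = tan²(45° − 31.6°/2) = 0.3123.
P_a = ½K_aγH² = 0.5×0.3123×17.3×4.2² = 47.66 kN/m, acting at H/3 = 1.400 m above the base.
Overturning moment M_o = P_a × H/3 = 47.66 × 1.400 = 66.72.
Resisting moment M_r = W × 1.26 = 223.8 × 1.26 = 282.0.
FS_overturning = M_r/M_o = 282.0/66.72 = 4.226.

4.23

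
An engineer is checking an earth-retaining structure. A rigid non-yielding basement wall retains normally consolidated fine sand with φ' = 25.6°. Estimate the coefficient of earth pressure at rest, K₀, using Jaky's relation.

0.568

K₀ = 1 − sin φ' = 1 − sin 25.6° = 0.5679.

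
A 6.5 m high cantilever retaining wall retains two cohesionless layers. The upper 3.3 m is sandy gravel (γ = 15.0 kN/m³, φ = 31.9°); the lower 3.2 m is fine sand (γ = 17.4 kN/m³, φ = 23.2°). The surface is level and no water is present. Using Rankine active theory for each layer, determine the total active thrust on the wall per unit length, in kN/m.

K_a1 = tan²(45°−31.9°/2) = 0.3085; K_a2 = tan²(45°−23.2°/2) = 0.4348.
Layer 1: σ at base = K_a1 γ₁ h₁ = 15.27 kPa; P₁ = ½×15.27×3.3 = 25.20.
Layer 2: σ_v at top = γ₁h₁ = 49.50; σ_h top = K_a2×49.50 = 21.52; σ_h base = K_a2×(49.50+17.4×3.2) = 45.73.
P₂ = ½(21.52+45.73)×3.2 = 107.6. Total P_a = 25.20+107.6 = 132.8 kN/m.

133 kN/m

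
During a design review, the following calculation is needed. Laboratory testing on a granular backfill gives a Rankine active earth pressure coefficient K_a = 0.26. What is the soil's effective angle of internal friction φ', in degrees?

K_a = tan²(45° − φ/2) ⇒ 45° − φ/2 = arctan(√0.26) = 27.02°.
φ = 2(45° − 27.02°) = 35.97°.

36.0°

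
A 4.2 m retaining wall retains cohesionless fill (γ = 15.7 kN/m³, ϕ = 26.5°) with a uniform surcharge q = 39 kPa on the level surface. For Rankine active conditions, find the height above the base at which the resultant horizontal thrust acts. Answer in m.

K_a = 0.3829.
Triangular part P₁ = ½K_aγH² = 53.03 at H/3 = 1.400 m; rectangular part P₂ = K_a q H = 62.73 at H/2 = 2.100 m.
ȳ = (P₁·1.400 + P₂·2.100)/(P₁+P₂) = 1.779 m.

1.78 m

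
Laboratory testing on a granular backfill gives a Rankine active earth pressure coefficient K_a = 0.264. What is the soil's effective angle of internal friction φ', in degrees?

35.6°

K_a = tan²(45° − φ/2) ⇒ 45° − φ/2 = arctan(√0.264) = 27.19°.
φ = 2(45° − 27.19°) = 35.61°.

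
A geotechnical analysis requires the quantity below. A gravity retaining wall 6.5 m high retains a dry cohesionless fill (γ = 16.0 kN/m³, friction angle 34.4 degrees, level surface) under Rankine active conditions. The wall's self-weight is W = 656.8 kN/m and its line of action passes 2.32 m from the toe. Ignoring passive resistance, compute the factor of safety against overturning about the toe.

K_a = tan²(45° − 34.4°/2) = 0.2780.
P_a = ½K_aγH² = 0.5×0.2780×16.0×6.5² = 93.96 kN/m, acting at H/3 = 2.167 m above the base.
Overturning moment M_o = P_a × H/3 = 93.96 × 2.167 = 203.6.
Resisting moment M_r = W × 2.32 = 656.8 × 2.32 = 1524.
FS_overturning = M_r/M_o = 1524/203.6 = 7.485.

7.49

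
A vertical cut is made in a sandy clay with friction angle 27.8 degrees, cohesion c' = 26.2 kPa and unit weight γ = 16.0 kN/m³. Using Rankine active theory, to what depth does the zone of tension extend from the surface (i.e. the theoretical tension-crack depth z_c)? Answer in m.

5.43 m

K_a = tan²(45° − 27.8°/2) = 0.3639; √K_a = 0.6032.
The active pressure is zero where K_a γ z = 2c√K_a, so z_c = 2c/(γ√K_a) = 2×26.2/(16.0×0.6032) = 5.429 m.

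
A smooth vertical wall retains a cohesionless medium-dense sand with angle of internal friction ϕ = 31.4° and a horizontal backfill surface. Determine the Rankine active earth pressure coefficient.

K_a = (1 − sin φ)/(1 + sin φ) = (1 − sin 31.4°)/(1 + sin 31.4°) = 0.3149.

0.315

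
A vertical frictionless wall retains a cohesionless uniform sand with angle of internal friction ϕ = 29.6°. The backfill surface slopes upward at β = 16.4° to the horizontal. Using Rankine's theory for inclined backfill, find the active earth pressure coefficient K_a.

0.389

K_a = cos β · (cos β − √(cos²β − cos²φ)) / (cos β + √(cos²β − cos²φ)).
cos β = 0.9593, cos φ = 0.8695, √(cos²β − cos²φ) = 0.4053.
K_a = 0.9593 × (0.9593 − 0.4053)/(0.9593 + 0.4053) = 0.3895.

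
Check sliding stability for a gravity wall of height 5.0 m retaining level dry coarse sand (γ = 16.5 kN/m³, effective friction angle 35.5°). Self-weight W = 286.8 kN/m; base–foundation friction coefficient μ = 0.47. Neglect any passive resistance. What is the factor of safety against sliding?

K_a = tan²(45° − 35.5°/2) = 0.2653.
P_a = ½K_aγH² = 0.5×0.2653×16.5×5.0² = 54.71 kN/m, acting at H/3 = 1.667 m above the base.
FS_sliding = μW / P_a = 0.47×286.8 / 54.71 = 2.464.

2.46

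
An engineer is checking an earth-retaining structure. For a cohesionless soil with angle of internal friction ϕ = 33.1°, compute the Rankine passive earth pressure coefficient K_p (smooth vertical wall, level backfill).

K_p = (1 + sin φ)/(1 − sin φ) = tan²(45° + 33.1°/2) = 3.406.

3.41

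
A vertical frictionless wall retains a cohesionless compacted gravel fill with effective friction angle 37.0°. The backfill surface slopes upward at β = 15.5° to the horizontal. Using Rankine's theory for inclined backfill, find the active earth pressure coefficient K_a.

0.272

K_a = cos β · (cos β − √(cos²β − cos²φ)) / (cos β + √(cos²β − cos²φ)).
cos β = 0.9636, cos φ = 0.7986, √(cos²β − cos²φ) = 0.5392.
K_a = 0.9636 × (0.9636 − 0.5392)/(0.9636 + 0.5392) = 0.2721.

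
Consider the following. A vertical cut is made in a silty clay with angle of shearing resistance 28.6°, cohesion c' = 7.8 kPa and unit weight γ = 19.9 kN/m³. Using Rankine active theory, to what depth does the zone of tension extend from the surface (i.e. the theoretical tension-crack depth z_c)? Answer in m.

K_a = tan²(45° − 28.6°/2) = 0.3525; √K_a = 0.5938.
The active pressure is zero where K_a γ z = 2c√K_a, so z_c = 2c/(γ√K_a) = 2×7.8/(19.9×0.5938) = 1.320 m.

1.32 m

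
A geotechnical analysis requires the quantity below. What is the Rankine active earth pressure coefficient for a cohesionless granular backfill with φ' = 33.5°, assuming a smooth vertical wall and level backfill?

K_a = (1 − sin φ)/(1 + sin φ) = (1 − sin 33.5°)/(1 + sin 33.5°) = 0.2887.

0.289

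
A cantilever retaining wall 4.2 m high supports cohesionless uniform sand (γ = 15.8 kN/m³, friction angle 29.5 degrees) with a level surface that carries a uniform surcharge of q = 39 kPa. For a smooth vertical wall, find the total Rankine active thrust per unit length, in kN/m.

K_a = tan²(45° − φ/2) = 0.3401.
Soil triangle: ½ K_a γ H² = 0.5×0.3401×15.8×4.2² = 47.40 kN/m.
Surcharge rectangle: K_a q H = 0.3401×39×4.2 = 55.71 kN/m.
Total = 47.40 + 55.71 = 103.1 kN/m.

103 kN/m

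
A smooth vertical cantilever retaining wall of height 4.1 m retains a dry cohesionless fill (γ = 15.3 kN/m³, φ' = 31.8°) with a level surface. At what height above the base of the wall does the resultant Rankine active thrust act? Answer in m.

1.37 m

K_a = 0.3098.
The pressure distribution is triangular, so the resultant acts at H/3 above the base = 4.1/3 = 1.367 m.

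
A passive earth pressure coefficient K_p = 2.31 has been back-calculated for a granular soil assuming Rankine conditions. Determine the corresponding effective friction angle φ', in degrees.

23.3°

K_p = (1+sin φ)/(1−sin φ) ⇒ sin φ = (K_p − 1)/(K_p + 1) = 0.3958.
φ = arcsin(0.3958) = 23.31°.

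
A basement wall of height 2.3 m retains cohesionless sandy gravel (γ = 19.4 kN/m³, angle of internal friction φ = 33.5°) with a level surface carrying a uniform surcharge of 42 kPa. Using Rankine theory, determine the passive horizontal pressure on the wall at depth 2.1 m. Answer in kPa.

K_p = (1 + sin φ)/(1 − sin φ) = 3.464.
σ_v = γz + q = 19.4 × 2.1 + 42 = 82.74 kPa.
σ_h = K_p σ_v = 3.464 × 82.74 = 286.6 kPa.

287 kPa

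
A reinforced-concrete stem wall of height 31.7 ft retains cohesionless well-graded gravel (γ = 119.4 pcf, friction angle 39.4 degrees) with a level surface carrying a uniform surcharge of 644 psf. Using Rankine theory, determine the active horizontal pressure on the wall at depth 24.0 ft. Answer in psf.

784 psf

K_a = (1 − sin φ)/(1 + sin φ) = 0.2234.
σ_v = γz + q = 119.4 × 24.0 + 644 = 3510 psf.
σ_h = K_a σ_v = 0.2234 × 3510 = 784.2 psf.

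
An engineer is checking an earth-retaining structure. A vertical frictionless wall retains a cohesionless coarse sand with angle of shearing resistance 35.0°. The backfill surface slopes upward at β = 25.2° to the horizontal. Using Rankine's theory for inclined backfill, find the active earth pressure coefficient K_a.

K_a = cos β · (cos β − √(cos²β − cos²φ)) / (cos β + √(cos²β − cos²φ)).
cos β = 0.9048, cos φ = 0.8192, √(cos²β − cos²φ) = 0.3843.
K_a = 0.9048 × (0.9048 − 0.3843)/(0.9048 + 0.3843) = 0.3653.

0.365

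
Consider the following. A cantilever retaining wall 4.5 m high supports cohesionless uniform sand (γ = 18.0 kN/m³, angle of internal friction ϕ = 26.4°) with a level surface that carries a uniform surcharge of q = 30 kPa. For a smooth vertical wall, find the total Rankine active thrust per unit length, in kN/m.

122 kN/m

K_a = tan²(45° − φ/2) = 0.3844.
Soil triangle: ½ K_a γ H² = 0.5×0.3844×18.0×4.5² = 70.06 kN/m.
Surcharge rectangle: K_a q H = 0.3844×30×4.5 = 51.90 kN/m.
Total = 70.06 + 51.90 = 122.0 kN/m.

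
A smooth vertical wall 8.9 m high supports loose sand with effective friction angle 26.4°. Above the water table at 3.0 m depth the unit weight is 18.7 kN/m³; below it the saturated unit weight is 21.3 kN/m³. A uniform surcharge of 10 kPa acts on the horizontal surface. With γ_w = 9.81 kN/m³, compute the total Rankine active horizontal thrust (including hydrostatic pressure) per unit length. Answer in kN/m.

441 kN/m

K_a = tan²(45° − φ/2) = 0.3844.
γ' = 21.3 − 9.81 = 11.49 kN/m³. h₂ = H − d_w = 5.9 m.
σ'_h: at surface K_a·q = 3.844; at WT K_a(q+γd_w) = 25.41; at base K_a(q+γd_w+γ'h₂) = 51.47 kPa.
P₁ = ½(3.844+25.41)×3.0 = 43.88; P₂ = ½(25.41+51.47)×5.9 = 226.8; P_w = ½γ_w h₂² = 170.7.
Total = 43.88+226.8+170.7 = 441.4 kN/m.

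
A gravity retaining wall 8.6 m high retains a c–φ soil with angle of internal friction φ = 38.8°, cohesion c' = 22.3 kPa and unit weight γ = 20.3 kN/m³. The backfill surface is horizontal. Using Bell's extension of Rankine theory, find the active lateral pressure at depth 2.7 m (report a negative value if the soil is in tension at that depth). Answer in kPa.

-8.79 kPa

K_a = (1 − sin φ)/(1 + sin φ) = 0.2296.
σ_a = K_a γ z − 2c√K_a = 0.2296×20.3×2.7 − 2×22.3×0.4791 = -8.787 kPa.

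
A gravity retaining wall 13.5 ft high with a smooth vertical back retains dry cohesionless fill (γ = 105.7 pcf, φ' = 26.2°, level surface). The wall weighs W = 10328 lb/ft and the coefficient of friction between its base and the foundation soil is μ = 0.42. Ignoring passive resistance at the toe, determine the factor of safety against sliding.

1.16

K_a = tan²(45° − 26.2°/2) = 0.3874.
P_a = ½K_aγH² = 0.5×0.3874×105.7×13.5² = 3732 lb/ft, acting at H/3 = 4.500 ft above the base.
FS_sliding = μW / P_a = 0.42×10328 / 3732 = 1.162.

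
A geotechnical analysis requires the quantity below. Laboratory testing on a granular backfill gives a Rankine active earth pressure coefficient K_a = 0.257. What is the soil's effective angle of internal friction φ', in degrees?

K_a = tan²(45° − φ/2) ⇒ 45° − φ/2 = arctan(√0.257) = 26.88°.
φ = 2(45° − 26.88°) = 36.23°.

36.2°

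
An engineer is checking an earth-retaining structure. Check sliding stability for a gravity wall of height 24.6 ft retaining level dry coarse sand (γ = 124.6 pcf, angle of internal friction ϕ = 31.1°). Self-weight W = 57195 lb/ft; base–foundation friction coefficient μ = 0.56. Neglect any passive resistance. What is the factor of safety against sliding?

2.66

K_a = tan²(45° − 31.1°/2) = 0.3188.
P_a = ½K_aγH² = 0.5×0.3188×124.6×24.6² = 12020 lb/ft, acting at H/3 = 8.200 ft above the base.
FS_sliding = μW / P_a = 0.56×57195 / 12020 = 2.665.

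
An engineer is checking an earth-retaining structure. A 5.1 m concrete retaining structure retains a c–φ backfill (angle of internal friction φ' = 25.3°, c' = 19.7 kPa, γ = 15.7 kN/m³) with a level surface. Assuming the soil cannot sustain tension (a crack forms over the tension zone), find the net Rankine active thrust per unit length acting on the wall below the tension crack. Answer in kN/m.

4.08 kN/m

K_a = 0.4012; √K_a = 0.6334.
Tension-crack depth z_c = 2c/(γ√K_a) = 2×19.7/(15.7×0.6334) = 3.962 m.
σ_a at base = K_a γ H − 2c√K_a = 0.4012×15.7×5.1 − 2×19.7×0.6334 = 7.168 kPa.
P_a = ½ × 7.168 × (H − z_c) = 0.5×7.168×1.138 = 4.078 kN/m.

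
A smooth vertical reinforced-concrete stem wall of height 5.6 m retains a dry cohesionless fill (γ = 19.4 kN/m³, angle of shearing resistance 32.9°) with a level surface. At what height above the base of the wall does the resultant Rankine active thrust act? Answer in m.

K_a = 0.2960.
The pressure distribution is triangular, so the resultant acts at H/3 above the base = 5.6/3 = 1.867 m.

1.87 m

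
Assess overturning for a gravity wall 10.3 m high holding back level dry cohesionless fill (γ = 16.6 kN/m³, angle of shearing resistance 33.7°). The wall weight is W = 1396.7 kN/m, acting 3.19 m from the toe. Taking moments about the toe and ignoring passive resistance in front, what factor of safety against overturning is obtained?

5.15

K_a = tan²(45° − 33.7°/2) = 0.2863.
P_a = ½K_aγH² = 0.5×0.2863×16.6×10.3² = 252.1 kN/m, acting at H/3 = 3.433 m above the base.
Overturning moment M_o = P_a × H/3 = 252.1 × 3.433 = 865.6.
Resisting moment M_r = W × 3.19 = 1396.7 × 3.19 = 4455.
FS_overturning = M_r/M_o = 4455/865.6 = 5.148.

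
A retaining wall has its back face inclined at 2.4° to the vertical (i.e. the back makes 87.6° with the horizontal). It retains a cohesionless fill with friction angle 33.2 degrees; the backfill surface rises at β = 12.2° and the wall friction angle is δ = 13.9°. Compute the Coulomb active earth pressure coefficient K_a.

K_a = sin²(α+φ) / [sin²α · sin(α−δ) · (1 + √{sin(φ+δ)sin(φ−β) / (sin(α−δ)sin(α+β))})²].
With α = 87.6°, φ = 33.2°, δ = 13.9°, β = 12.2°: K_a = 0.3303.

0.330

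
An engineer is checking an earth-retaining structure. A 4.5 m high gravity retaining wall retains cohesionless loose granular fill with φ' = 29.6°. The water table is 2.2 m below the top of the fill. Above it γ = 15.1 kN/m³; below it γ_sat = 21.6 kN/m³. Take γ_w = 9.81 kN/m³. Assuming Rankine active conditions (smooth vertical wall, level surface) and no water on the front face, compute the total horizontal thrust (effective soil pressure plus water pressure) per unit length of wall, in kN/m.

K_a = tan²(45° − φ/2) = 0.3387.
γ' = 21.6 − 9.81 = 11.79 kN/m³. Depth below WT = 2.3 m.
σ'_h at WT = K_a γ d_w = 11.25 kPa; at base = 11.25 + K_a γ' × 2.3 = 20.44 kPa.
P₁ (0–2.2 m) = ½×11.25×2.2 = 12.38. P₂ (2.2–4.5 m) = ½(11.25+20.44)×2.3 = 36.45.
P_w = ½ γ_w h₂² = 0.5×9.81×2.3² = 25.95. Total = 12.38+36.45+25.95 = 74.77 kN/m.

74.8 kN/m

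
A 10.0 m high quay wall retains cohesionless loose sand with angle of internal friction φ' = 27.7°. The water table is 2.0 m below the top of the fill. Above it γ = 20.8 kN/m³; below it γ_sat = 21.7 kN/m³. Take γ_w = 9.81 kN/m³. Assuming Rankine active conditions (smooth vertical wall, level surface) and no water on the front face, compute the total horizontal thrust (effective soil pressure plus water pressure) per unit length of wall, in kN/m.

590 kN/m

K_a = tan²(45° − φ/2) = 0.3653.
γ' = 21.7 − 9.81 = 11.89 kN/m³. Depth below WT = 8.0 m.
σ'_h at WT = K_a γ d_w = 15.20 kPa; at base = 15.20 + K_a γ' × 8.0 = 49.95 kPa.
P₁ (0–2.0 m) = ½×15.20×2.0 = 15.20. P₂ (2.0–10.0 m) = ½(15.20+49.95)×8.0 = 260.6.
P_w = ½ γ_w h₂² = 0.5×9.81×8.0² = 313.9. Total = 15.20+260.6+313.9 = 589.7 kN/m.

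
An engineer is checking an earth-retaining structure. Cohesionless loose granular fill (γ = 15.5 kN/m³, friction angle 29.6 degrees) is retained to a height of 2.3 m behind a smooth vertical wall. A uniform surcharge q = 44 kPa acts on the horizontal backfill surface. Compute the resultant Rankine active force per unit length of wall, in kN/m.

48.2 kN/m

K_a = tan²(45° − φ/2) = 0.3387.
Soil triangle: ½ K_a γ H² = 0.5×0.3387×15.5×2.3² = 13.89 kN/m.
Surcharge rectangle: K_a q H = 0.3387×44×2.3 = 34.28 kN/m.
Total = 13.89 + 34.28 = 48.17 kN/m.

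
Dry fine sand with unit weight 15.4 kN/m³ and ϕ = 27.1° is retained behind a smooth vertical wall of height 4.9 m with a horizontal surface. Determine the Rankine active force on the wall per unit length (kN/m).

K_a = tan²(45° − φ/2) = 0.3741.
P_a = ½ K_a γ H² = 0.5 × 0.3741 × 15.4 × 4.9² = 69.15 kN/m.

69.2 kN/m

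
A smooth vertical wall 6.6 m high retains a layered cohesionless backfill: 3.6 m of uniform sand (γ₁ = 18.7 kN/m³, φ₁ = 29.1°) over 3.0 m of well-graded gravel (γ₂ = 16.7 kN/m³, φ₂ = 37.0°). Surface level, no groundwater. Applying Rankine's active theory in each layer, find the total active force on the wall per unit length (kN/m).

K_a1 = tan²(45°−29.1°/2) = 0.3456; K_a2 = tan²(45°−37.0°/2) = 0.2486.
Layer 1: σ at base = K_a1 γ₁ h₁ = 23.27 kPa; P₁ = ½×23.27×3.6 = 41.88.
Layer 2: σ_v at top = γ₁h₁ = 67.32; σ_h top = K_a2×67.32 = 16.73; σ_h base = K_a2×(67.32+16.7×3.0) = 29.19.
P₂ = ½(16.73+29.19)×3.0 = 68.89. Total P_a = 41.88+68.89 = 110.8 kN/m.

111 kN/m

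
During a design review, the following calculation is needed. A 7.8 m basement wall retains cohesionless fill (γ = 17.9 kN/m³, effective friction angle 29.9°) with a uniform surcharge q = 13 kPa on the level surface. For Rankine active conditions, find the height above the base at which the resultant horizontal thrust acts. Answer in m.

2.80 m

K_a = 0.3347.
Triangular part P₁ = ½K_aγH² = 182.2 at H/3 = 2.600 m; rectangular part P₂ = K_a q H = 33.94 at H/2 = 3.900 m.
ȳ = (P₁·2.600 + P₂·3.900)/(P₁+P₂) = 2.804 m.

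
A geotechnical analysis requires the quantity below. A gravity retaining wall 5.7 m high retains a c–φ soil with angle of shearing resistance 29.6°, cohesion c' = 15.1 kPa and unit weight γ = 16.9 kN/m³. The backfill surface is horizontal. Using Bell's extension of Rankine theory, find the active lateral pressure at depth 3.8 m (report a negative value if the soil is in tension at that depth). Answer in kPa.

4.18 kPa

K_a = (1 − sin φ)/(1 + sin φ) = 0.3387.
σ_a = K_a γ z − 2c√K_a = 0.3387×16.9×3.8 − 2×15.1×0.5820 = 4.177 kPa.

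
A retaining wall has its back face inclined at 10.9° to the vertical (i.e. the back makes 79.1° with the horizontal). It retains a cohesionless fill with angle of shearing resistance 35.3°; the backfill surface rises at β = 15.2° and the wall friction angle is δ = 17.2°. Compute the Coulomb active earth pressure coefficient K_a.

K_a = sin²(α+φ) / [sin²α · sin(α−δ) · (1 + √{sin(φ+δ)sin(φ−β) / (sin(α−δ)sin(α+β))})²].
With α = 79.1°, φ = 35.3°, δ = 17.2°, β = 15.2°: K_a = 0.4023.

0.402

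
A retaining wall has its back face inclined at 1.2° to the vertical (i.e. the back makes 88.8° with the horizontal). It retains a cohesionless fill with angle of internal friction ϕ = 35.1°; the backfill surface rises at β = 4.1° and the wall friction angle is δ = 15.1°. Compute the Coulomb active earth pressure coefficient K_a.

K_a = sin²(α+φ) / [sin²α · sin(α−δ) · (1 + √{sin(φ+δ)sin(φ−β) / (sin(α−δ)sin(α+β))})²].
With α = 88.8°, φ = 35.1°, δ = 15.1°, β = 4.1°: K_a = 0.2662.

0.266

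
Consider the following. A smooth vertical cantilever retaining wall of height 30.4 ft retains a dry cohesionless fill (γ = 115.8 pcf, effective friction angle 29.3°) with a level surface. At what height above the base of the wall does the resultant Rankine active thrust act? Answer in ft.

10.1 ft

K_a = 0.3428.
The pressure distribution is triangular, so the resultant acts at H/3 above the base = 30.4/3 = 10.13 ft.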